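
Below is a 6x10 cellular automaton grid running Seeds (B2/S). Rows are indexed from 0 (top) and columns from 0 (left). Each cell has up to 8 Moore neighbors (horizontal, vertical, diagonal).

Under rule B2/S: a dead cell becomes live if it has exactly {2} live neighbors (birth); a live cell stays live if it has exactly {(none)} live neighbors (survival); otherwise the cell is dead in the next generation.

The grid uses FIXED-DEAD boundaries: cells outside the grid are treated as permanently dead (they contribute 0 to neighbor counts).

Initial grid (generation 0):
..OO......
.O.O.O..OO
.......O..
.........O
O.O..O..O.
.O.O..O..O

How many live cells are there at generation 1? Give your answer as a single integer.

Answer: 20

Derivation:
Simulating step by step:
Generation 0 (given above): 17 live cells
Generation 1: 20 live cells
.O......OO
......OO..
..O.O.O...
.O....OO..
...OO.OO..
O...OO.OO.
Population at generation 1: 20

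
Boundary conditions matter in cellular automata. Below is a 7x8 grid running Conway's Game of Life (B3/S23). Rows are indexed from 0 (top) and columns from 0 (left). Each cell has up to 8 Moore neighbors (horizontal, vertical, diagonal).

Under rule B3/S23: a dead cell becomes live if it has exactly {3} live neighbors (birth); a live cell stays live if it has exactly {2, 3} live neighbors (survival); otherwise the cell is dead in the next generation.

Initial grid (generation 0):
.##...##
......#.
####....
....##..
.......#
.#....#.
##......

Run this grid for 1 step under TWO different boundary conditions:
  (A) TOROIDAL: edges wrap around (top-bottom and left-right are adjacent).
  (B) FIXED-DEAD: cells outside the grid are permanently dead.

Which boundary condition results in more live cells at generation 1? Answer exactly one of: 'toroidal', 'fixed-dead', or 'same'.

Under TOROIDAL boundary, generation 1:
.##...##
...#..#.
.#####..
#####...
.....##.
.#.....#
......#.
Population = 21

Under FIXED-DEAD boundary, generation 1:
......##
#..#..##
.#####..
.####...
.....##.
##......
##......
Population = 21

Comparison: toroidal=21, fixed-dead=21 -> same

Answer: same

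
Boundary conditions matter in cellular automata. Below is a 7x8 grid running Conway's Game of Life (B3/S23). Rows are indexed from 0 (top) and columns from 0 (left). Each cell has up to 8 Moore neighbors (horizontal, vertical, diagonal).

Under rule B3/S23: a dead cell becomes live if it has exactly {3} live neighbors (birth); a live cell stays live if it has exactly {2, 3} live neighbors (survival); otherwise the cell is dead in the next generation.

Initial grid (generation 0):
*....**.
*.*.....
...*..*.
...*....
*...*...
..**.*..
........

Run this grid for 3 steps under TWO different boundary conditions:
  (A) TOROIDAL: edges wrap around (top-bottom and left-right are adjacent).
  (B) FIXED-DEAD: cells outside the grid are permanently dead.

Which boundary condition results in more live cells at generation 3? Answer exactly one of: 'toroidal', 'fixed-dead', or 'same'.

Under TOROIDAL boundary, generation 3:
**.**...
*******.
.*****..
..*.**..
........
...*..*.
...*****
Population = 26

Under FIXED-DEAD boundary, generation 3:
........
..*.....
..***...
..*.**..
.....*..
...**...
........
Population = 10

Comparison: toroidal=26, fixed-dead=10 -> toroidal

Answer: toroidal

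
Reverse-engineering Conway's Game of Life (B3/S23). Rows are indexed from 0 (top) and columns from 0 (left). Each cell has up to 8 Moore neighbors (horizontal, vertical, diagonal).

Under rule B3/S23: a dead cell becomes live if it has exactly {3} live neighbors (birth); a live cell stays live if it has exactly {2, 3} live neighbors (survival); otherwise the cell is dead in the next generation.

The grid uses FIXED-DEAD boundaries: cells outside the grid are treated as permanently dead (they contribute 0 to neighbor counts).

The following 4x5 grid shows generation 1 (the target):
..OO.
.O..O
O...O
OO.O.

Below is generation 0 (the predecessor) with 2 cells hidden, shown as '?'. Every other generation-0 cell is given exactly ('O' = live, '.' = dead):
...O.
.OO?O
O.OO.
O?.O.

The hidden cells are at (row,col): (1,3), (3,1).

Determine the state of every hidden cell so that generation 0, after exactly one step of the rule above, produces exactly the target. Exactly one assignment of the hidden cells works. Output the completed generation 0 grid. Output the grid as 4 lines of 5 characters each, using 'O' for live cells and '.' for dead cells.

Answer: ...O.
.OO.O
O.OO.
OO.O.

Derivation:
Hidden generation-0 cells (in order): (1,3), (3,1).
A hidden cell only influences target cells in its own 3x3 neighborhood. Try each of the 2^2 = 4 assignments, step the completed generation 0 forward once under B3/S23, and compare with the target:
  (1,3)=. (3,1)=. -> step gives (3,0)='.' but target has 'O' -> reject
  (1,3)=. (3,1)=O -> step reproduces the target at every cell -> ACCEPT
  (1,3)=O (3,1)=. -> step gives (0,2)='.' but target has 'O' -> reject
  (1,3)=O (3,1)=O -> step gives (0,2)='.' but target has 'O' -> reject
Unique solution: (1,3)=dead, (3,1)=live.
Check: live-neighbor counts of every cell in the completed generation 0:
12322
23452
36543
23422
Applying B3/S23 to generation 0 with these counts gives:
..OO.
.O..O
O...O
OO.O.
which matches the target exactly.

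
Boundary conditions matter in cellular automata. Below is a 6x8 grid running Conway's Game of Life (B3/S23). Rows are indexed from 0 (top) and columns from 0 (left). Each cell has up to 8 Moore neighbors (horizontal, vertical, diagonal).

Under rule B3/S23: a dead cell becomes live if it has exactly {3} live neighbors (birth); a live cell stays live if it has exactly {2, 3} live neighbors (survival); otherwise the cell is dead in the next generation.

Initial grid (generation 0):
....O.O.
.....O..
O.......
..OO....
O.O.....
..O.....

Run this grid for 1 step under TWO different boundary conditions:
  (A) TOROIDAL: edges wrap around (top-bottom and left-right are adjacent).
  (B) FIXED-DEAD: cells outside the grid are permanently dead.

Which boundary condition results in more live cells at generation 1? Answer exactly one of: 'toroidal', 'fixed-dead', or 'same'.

Answer: toroidal

Derivation:
Under TOROIDAL boundary, generation 1:
.....O..
.....O..
........
..OO....
..O.....
.O.O....
Population = 7

Under FIXED-DEAD boundary, generation 1:
.....O..
.....O..
........
..OO....
..O.....
.O......
Population = 6

Comparison: toroidal=7, fixed-dead=6 -> toroidal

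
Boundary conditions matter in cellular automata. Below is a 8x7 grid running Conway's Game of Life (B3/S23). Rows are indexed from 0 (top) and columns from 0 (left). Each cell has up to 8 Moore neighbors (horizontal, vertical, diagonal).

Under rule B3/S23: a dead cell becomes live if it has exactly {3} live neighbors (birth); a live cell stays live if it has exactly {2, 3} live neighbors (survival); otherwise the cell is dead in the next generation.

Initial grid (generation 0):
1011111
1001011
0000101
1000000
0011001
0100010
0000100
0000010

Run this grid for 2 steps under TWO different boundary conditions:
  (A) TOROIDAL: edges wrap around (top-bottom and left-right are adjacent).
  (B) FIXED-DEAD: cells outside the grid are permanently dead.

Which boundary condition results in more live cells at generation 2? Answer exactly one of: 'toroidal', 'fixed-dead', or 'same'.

Answer: toroidal

Derivation:
Under TOROIDAL boundary, generation 2:
1001000
1000000
1111111
0011110
0000000
1010000
0000010
0111100
Population = 21

Under FIXED-DEAD boundary, generation 2:
0101000
0100010
0011110
0011110
0100010
0110010
0000010
0000000
Population = 18

Comparison: toroidal=21, fixed-dead=18 -> toroidal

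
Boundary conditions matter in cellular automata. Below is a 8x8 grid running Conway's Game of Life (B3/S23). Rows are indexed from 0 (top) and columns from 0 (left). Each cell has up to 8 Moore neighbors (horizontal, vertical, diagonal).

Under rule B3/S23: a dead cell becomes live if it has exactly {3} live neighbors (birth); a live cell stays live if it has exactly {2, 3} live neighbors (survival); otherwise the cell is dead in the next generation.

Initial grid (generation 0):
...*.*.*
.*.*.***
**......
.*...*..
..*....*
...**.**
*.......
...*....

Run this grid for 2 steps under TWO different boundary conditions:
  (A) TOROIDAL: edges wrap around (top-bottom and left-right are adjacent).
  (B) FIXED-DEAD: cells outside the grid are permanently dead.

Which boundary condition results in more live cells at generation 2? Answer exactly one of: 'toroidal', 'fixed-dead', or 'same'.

Answer: toroidal

Derivation:
Under TOROIDAL boundary, generation 2:
*....*.*
.**..*.*
.*..**..
.......*
....**..
.*......
*..*****
*....***
Population = 24

Under FIXED-DEAD boundary, generation 2:
.*......
*.*..*..
....***.
*.....*.
....**.*
......**
...**...
........
Population = 16

Comparison: toroidal=24, fixed-dead=16 -> toroidal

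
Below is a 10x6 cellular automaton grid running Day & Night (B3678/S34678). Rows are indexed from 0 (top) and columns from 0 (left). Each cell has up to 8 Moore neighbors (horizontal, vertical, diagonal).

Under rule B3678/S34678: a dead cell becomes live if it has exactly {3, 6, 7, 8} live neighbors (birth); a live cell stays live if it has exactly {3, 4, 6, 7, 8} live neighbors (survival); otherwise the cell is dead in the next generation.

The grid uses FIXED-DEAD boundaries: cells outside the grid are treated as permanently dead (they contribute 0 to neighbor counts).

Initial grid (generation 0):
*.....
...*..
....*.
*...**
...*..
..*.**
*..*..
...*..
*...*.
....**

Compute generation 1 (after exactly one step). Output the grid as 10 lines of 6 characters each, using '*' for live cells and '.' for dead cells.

Simulating step by step:
Generation 0 (given above): 17 live cells
Generation 1: 13 live cells
(generation 1 grid is the final answer)

Answer: ......
......
...***
...**.
...*..
....*.
..**..
....*.
...***
......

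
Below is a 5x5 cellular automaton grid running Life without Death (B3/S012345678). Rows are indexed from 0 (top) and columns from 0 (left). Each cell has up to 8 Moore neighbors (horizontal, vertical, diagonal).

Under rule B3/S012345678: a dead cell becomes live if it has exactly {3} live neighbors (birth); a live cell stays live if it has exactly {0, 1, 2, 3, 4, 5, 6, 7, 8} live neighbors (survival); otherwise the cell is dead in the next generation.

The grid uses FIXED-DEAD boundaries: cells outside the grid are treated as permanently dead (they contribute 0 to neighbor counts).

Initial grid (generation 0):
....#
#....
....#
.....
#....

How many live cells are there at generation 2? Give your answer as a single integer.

Answer: 4

Derivation:
Simulating step by step:
Generation 0 (given above): 4 live cells
Generation 1: 4 live cells
....#
#....
....#
.....
#....
Generation 2: 4 live cells
....#
#....
....#
.....
#....
Population at generation 2: 4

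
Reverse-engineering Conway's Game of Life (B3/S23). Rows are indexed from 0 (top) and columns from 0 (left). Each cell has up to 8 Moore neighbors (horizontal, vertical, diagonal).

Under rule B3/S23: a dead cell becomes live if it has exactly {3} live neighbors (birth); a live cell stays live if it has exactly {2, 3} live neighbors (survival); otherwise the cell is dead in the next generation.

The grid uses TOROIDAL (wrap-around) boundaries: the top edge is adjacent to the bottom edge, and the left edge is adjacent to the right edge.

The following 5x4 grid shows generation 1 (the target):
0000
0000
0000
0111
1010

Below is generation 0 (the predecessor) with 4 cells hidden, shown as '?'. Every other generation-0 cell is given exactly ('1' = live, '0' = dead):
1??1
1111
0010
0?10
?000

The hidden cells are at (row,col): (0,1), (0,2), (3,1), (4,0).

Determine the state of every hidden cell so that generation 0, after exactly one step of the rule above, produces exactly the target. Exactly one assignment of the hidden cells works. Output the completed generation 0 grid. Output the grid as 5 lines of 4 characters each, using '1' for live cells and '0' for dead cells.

Answer: 1001
1111
0010
0110
1000

Derivation:
Hidden generation-0 cells (in order): (0,1), (0,2), (3,1), (4,0).
A hidden cell only influences target cells in its own 3x3 neighborhood. Try each of the 2^4 = 16 assignments, step the completed generation 0 forward once under B3/S23, and compare with the target:
  (0,1)=0 (0,2)=0 (3,1)=0 (4,0)=0 -> step gives (2,0)='1' but target has '0' -> reject
  (0,1)=0 (0,2)=0 (3,1)=0 (4,0)=1 -> step gives (2,0)='1' but target has '0' -> reject
  (0,1)=0 (0,2)=0 (3,1)=1 (4,0)=0 -> step gives (3,3)='0' but target has '1' -> reject
  (0,1)=0 (0,2)=0 (3,1)=1 (4,0)=1 -> step reproduces the target at every cell -> ACCEPT
  (0,1)=0 (0,2)=1 (3,1)=0 (4,0)=0 -> step gives (2,0)='1' but target has '0' -> reject
  (0,1)=0 (0,2)=1 (3,1)=0 (4,0)=1 -> step gives (2,0)='1' but target has '0' -> reject
  (0,1)=0 (0,2)=1 (3,1)=1 (4,0)=0 -> step gives (3,3)='0' but target has '1' -> reject
  (0,1)=0 (0,2)=1 (3,1)=1 (4,0)=1 -> step gives (4,2)='0' but target has '1' -> reject
  (0,1)=1 (0,2)=0 (3,1)=0 (4,0)=0 -> step gives (2,0)='1' but target has '0' -> reject
  (0,1)=1 (0,2)=0 (3,1)=0 (4,0)=1 -> step gives (2,0)='1' but target has '0' -> reject
  (0,1)=1 (0,2)=0 (3,1)=1 (4,0)=0 -> step gives (3,3)='0' but target has '1' -> reject
  (0,1)=1 (0,2)=0 (3,1)=1 (4,0)=1 -> step gives (4,0)='0' but target has '1' -> reject
  (0,1)=1 (0,2)=1 (3,1)=0 (4,0)=0 -> step gives (2,0)='1' but target has '0' -> reject
  (0,1)=1 (0,2)=1 (3,1)=0 (4,0)=1 -> step gives (2,0)='1' but target has '0' -> reject
  (0,1)=1 (0,2)=1 (3,1)=1 (4,0)=0 -> step gives (3,3)='0' but target has '1' -> reject
  (0,1)=1 (0,2)=1 (3,1)=1 (4,0)=1 -> step gives (4,0)='0' but target has '1' -> reject
Unique solution: (0,1)=dead, (0,2)=dead, (3,1)=live, (4,0)=live.
Check: live-neighbor counts of every cell in the completed generation 0:
5545
4445
4655
2323
3434
Applying B3/S23 to generation 0 with these counts gives:
0000
0000
0000
0111
1010
which matches the target exactly.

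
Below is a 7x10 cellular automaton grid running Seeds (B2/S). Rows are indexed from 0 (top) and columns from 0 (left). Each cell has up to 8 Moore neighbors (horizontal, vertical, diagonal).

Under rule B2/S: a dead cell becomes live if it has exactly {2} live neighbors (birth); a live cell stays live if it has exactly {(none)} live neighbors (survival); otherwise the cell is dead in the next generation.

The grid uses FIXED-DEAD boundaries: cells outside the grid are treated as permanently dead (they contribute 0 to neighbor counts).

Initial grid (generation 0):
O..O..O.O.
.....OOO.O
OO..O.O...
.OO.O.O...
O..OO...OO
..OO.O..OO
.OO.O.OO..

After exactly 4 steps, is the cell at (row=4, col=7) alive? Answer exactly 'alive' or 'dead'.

Simulating step by step:
Generation 0 (given above): 31 live cells
Generation 1: 10 live cells
....O....O
..OO......
........O.
........OO
......O...
O.........
.........O
Generation 2: 10 live cells
..O.......
....O...OO
..OO...O..
..........
.......OOO
..........
..........
Generation 3: 13 live cells
...O....OO
.O.....O..
....O....O
..OO..O..O
..........
.......O.O
..........
Generation 4: 19 live cells
..O....O..
..OOO.....
.O...OOO..
....OO..O.
..OO..OO.O
........O.
........O.

Cell (4,7) at generation 4: 1 -> alive

Answer: alive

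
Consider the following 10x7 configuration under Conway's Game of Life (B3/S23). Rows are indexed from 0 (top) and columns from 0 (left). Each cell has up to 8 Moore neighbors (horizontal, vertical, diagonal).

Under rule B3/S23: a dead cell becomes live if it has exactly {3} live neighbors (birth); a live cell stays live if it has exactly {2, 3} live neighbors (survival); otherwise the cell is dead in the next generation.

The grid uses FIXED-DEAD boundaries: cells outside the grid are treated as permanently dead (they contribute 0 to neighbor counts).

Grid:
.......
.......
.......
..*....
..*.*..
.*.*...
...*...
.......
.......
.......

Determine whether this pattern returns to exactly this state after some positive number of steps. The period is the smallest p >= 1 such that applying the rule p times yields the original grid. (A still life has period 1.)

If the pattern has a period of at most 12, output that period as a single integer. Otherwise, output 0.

Simulating and comparing each generation to the original:
Gen 0 (original, given above): 6 live cells
Gen 1: 6 live cells, differs from original
Gen 2: 6 live cells, MATCHES original -> period = 2

Answer: 2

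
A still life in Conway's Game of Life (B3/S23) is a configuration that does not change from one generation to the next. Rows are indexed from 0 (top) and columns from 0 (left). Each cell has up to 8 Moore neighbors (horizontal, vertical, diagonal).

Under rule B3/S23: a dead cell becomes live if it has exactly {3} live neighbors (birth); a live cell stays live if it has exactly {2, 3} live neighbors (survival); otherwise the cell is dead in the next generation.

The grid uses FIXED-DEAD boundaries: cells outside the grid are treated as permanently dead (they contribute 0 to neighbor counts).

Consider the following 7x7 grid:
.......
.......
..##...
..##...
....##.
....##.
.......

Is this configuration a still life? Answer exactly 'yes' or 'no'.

Answer: no

Derivation:
Compute generation 1 and compare to generation 0 (given above):
Generation 1:
.......
.......
..##...
..#....
.....#.
....##.
.......
Cell (3,3) differs: gen0=1 vs gen1=0 -> NOT a still life.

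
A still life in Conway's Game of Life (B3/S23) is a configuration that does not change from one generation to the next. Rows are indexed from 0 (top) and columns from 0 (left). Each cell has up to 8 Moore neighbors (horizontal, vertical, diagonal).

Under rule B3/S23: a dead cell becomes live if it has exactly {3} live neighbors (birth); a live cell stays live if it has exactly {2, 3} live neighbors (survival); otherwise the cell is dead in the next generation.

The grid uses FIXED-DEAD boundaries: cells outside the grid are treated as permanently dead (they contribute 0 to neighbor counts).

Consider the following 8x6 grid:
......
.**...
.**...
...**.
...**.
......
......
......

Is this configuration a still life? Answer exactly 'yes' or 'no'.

Answer: no

Derivation:
Compute generation 1 and compare to generation 0 (given above):
Generation 1:
......
.**...
.*....
....*.
...**.
......
......
......
Cell (2,2) differs: gen0=1 vs gen1=0 -> NOT a still life.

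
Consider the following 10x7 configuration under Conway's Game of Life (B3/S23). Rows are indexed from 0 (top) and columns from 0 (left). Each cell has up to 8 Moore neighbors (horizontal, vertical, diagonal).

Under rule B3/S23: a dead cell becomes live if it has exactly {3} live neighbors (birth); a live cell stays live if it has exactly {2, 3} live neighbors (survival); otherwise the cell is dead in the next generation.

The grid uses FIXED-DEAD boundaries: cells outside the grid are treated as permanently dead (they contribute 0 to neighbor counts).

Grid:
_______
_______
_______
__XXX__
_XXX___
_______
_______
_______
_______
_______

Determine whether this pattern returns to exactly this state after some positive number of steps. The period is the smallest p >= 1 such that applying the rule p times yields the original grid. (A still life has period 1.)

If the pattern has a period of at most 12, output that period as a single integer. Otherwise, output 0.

Answer: 2

Derivation:
Simulating and comparing each generation to the original:
Gen 0 (original, given above): 6 live cells
Gen 1: 6 live cells, differs from original
Gen 2: 6 live cells, MATCHES original -> period = 2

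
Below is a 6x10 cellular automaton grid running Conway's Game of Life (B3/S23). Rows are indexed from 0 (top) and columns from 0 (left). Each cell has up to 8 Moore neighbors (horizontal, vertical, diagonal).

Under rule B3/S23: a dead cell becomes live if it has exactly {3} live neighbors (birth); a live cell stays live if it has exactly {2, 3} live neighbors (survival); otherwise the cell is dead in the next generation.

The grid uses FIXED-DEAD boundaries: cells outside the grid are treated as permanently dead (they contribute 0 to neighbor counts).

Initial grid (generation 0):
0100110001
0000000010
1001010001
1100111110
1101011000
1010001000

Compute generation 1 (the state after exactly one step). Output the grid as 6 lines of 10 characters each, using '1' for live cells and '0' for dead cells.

Answer: 0000000000
0000010011
1100010001
0001000110
0001000000
1010011000

Derivation:
Simulating step by step:
Generation 0 (given above): 24 live cells
Generation 1: 15 live cells
(generation 1 grid is the final answer)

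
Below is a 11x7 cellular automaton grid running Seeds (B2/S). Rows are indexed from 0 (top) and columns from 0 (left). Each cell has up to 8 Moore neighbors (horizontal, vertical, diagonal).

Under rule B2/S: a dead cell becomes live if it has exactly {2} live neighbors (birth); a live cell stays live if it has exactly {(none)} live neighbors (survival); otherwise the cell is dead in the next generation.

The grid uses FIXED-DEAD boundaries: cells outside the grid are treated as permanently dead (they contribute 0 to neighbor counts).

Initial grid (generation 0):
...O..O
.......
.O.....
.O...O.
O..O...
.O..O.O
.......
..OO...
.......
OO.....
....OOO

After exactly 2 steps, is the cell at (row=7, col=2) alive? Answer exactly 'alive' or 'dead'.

Answer: alive

Derivation:
Simulating step by step:
Generation 0 (given above): 17 live cells
Generation 1: 18 live cells
.......
..O....
O.O....
....O..
......O
O.OO.O.
.O..OO.
.......
O..O...
....O.O
OO.....
Generation 2: 19 live cells
.......
...O...
.......
.O.O.O.
.OO....
.......
O.....O
OOOO.O.
....OO.
..OO.O.
.....O.

Cell (7,2) at generation 2: 1 -> alive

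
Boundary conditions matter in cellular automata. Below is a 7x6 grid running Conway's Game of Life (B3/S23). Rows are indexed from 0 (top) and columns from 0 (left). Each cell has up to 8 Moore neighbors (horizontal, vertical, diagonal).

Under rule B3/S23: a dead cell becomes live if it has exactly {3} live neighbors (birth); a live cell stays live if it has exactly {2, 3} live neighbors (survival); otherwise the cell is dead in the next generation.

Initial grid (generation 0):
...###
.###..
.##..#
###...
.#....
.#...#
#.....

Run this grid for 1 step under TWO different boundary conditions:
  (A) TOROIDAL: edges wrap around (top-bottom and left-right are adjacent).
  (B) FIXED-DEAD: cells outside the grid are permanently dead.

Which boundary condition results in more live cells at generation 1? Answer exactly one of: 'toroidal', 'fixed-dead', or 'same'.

Under TOROIDAL boundary, generation 1:
##.###
.#...#
......
......
......
.#....
#.....
Population = 9

Under FIXED-DEAD boundary, generation 1:
...##.
.#...#
......
#.....
......
##....
......
Population = 7

Comparison: toroidal=9, fixed-dead=7 -> toroidal

Answer: toroidal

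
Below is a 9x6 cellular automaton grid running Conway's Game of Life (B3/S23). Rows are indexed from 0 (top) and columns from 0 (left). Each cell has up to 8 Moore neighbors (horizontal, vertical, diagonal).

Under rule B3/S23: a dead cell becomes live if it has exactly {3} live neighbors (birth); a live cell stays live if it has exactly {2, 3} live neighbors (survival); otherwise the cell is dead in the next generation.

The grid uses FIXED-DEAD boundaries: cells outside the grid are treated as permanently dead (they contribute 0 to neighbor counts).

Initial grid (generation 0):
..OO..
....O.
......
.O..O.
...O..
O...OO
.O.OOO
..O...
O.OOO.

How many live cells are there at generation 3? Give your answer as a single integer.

Answer: 8

Derivation:
Simulating step by step:
Generation 0 (given above): 18 live cells
Generation 1: 14 live cells
...O..
...O..
......
......
...O.O
..O..O
.OOO.O
.....O
.OOO..
Generation 2: 8 live cells
......
......
......
......
....O.
.O...O
.OOO.O
......
..O...
Generation 3: 8 live cells
......
......
......
......
......
.O.O.O
.OO.O.
.O.O..
......
Population at generation 3: 8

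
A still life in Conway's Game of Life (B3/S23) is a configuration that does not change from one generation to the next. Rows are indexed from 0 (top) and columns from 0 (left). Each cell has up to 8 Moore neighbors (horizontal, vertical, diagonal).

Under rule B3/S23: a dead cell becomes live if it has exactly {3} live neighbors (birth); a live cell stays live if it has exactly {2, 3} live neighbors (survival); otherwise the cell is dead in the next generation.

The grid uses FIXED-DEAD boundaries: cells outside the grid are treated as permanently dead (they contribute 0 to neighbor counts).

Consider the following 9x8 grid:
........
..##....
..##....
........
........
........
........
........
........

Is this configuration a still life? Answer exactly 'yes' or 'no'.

Compute generation 1 and compare to generation 0 (given above):
Generation 1:
........
..##....
..##....
........
........
........
........
........
........
The grids are IDENTICAL -> still life.

Answer: yes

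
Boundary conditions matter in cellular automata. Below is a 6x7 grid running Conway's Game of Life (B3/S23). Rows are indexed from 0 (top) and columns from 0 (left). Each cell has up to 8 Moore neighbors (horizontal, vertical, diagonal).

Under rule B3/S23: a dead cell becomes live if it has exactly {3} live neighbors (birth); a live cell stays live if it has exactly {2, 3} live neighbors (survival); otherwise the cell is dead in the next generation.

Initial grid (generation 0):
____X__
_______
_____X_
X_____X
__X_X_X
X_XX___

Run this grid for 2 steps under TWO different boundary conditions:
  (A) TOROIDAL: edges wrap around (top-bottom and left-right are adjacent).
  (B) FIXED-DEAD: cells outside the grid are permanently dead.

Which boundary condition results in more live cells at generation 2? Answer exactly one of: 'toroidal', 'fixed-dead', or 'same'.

Answer: toroidal

Derivation:
Under TOROIDAL boundary, generation 2:
__XXX__
_______
X_____X
X______
__XXX__
_XX_XXX
Population = 14

Under FIXED-DEAD boundary, generation 2:
_______
_______
_______
_______
_XXX___
_XXX___
Population = 6

Comparison: toroidal=14, fixed-dead=6 -> toroidal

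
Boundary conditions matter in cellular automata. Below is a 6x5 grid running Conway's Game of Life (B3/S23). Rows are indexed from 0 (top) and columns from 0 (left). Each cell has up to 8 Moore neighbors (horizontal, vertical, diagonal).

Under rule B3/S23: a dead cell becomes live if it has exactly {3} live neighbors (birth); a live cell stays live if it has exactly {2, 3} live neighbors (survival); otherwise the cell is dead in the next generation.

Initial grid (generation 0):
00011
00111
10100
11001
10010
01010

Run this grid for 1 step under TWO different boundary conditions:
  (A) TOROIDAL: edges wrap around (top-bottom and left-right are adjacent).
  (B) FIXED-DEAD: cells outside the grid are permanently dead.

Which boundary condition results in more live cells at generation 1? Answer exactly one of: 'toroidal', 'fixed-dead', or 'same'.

Answer: fixed-dead

Derivation:
Under TOROIDAL boundary, generation 1:
10000
11100
00100
00110
00010
10010
Population = 10

Under FIXED-DEAD boundary, generation 1:
00101
01101
10101
10110
10011
00100
Population = 15

Comparison: toroidal=10, fixed-dead=15 -> fixed-dead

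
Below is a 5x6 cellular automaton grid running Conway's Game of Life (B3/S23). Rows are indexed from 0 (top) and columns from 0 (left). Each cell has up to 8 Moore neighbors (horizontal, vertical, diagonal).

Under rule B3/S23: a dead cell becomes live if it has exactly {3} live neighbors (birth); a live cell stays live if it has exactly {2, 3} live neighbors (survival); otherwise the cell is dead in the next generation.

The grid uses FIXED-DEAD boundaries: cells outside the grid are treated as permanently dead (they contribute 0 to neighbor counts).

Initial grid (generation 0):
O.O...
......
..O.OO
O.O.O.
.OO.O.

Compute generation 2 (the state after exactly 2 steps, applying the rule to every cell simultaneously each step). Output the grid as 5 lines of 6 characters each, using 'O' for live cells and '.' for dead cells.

Simulating step by step:
Generation 0 (given above): 11 live cells
Generation 1: 9 live cells
......
.O.O..
.O..OO
..O.O.
.OO...
Generation 2: 11 live cells
(generation 2 grid is the final answer)

Answer: ......
..O.O.
.O..OO
..O.OO
.OOO..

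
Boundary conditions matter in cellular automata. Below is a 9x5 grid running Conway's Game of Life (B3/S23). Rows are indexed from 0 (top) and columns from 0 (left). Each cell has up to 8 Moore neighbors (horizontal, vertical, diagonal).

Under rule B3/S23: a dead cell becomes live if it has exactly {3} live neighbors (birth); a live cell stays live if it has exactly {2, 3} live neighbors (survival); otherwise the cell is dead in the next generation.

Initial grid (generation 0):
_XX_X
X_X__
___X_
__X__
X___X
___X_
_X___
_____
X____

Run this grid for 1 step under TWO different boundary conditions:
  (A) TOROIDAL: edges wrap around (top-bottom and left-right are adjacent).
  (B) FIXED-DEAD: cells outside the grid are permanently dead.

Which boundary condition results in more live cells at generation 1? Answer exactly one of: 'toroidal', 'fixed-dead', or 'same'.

Answer: toroidal

Derivation:
Under TOROIDAL boundary, generation 1:
__XXX
X_X_X
_XXX_
___XX
___XX
X___X
_____
_____
XX___
Population = 17

Under FIXED-DEAD boundary, generation 1:
_XXX_
__X__
_XXX_
___X_
___X_
_____
_____
_____
_____
Population = 9

Comparison: toroidal=17, fixed-dead=9 -> toroidal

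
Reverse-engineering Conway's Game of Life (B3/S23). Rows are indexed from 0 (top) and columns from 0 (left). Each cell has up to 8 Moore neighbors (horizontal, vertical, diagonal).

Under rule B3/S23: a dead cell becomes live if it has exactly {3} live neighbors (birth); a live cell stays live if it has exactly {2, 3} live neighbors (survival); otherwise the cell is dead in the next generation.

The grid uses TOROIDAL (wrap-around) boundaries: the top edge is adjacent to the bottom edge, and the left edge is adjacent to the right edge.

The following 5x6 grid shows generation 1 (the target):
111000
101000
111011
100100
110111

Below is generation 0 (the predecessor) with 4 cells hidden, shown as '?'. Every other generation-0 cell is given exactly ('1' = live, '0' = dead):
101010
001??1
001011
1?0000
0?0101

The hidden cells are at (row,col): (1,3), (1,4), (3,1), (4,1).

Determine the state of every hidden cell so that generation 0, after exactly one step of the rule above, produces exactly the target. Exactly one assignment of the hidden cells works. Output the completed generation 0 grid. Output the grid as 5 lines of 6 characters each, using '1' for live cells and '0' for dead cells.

Hidden generation-0 cells (in order): (1,3), (1,4), (3,1), (4,1).
A hidden cell only influences target cells in its own 3x3 neighborhood. Try each of the 2^4 = 16 assignments, step the completed generation 0 forward once under B3/S23, and compare with the target:
  (1,3)=0 (1,4)=0 (3,1)=0 (4,1)=0 -> step gives (0,4)='1' but target has '0' -> reject
  (1,3)=0 (1,4)=0 (3,1)=0 (4,1)=1 -> step gives (0,1)='0' but target has '1' -> reject
  (1,3)=0 (1,4)=0 (3,1)=1 (4,1)=0 -> step gives (0,4)='1' but target has '0' -> reject
  (1,3)=0 (1,4)=0 (3,1)=1 (4,1)=1 -> step gives (0,1)='0' but target has '1' -> reject
  (1,3)=0 (1,4)=1 (3,1)=0 (4,1)=0 -> step gives (2,2)='0' but target has '1' -> reject
  (1,3)=0 (1,4)=1 (3,1)=0 (4,1)=1 -> step gives (0,1)='0' but target has '1' -> reject
  (1,3)=0 (1,4)=1 (3,1)=1 (4,1)=0 -> step gives (2,0)='0' but target has '1' -> reject
  (1,3)=0 (1,4)=1 (3,1)=1 (4,1)=1 -> step gives (0,1)='0' but target has '1' -> reject
  (1,3)=1 (1,4)=0 (3,1)=0 (4,1)=0 -> step reproduces the target at every cell -> ACCEPT
  (1,3)=1 (1,4)=0 (3,1)=0 (4,1)=1 -> step gives (0,1)='0' but target has '1' -> reject
  (1,3)=1 (1,4)=0 (3,1)=1 (4,1)=0 -> step gives (2,0)='0' but target has '1' -> reject
  (1,3)=1 (1,4)=0 (3,1)=1 (4,1)=1 -> step gives (0,1)='0' but target has '1' -> reject
  (1,3)=1 (1,4)=1 (3,1)=0 (4,1)=0 -> step gives (2,4)='0' but target has '1' -> reject
  (1,3)=1 (1,4)=1 (3,1)=0 (4,1)=1 -> step gives (0,1)='0' but target has '1' -> reject
  (1,3)=1 (1,4)=1 (3,1)=1 (4,1)=0 -> step gives (2,0)='0' but target has '1' -> reject
  (1,3)=1 (1,4)=1 (3,1)=1 (4,1)=1 -> step gives (0,1)='0' but target has '1' -> reject
Unique solution: (1,3)=live, (1,4)=dead, (3,1)=dead, (4,1)=dead.
Check: live-neighbor counts of every cell in the completed generation 0:
233544
343554
332433
222344
332233
Applying B3/S23 to generation 0 with these counts gives:
111000
101000
111011
100100
110111
which matches the target exactly.

Answer: 101010
001101
001011
100000
000101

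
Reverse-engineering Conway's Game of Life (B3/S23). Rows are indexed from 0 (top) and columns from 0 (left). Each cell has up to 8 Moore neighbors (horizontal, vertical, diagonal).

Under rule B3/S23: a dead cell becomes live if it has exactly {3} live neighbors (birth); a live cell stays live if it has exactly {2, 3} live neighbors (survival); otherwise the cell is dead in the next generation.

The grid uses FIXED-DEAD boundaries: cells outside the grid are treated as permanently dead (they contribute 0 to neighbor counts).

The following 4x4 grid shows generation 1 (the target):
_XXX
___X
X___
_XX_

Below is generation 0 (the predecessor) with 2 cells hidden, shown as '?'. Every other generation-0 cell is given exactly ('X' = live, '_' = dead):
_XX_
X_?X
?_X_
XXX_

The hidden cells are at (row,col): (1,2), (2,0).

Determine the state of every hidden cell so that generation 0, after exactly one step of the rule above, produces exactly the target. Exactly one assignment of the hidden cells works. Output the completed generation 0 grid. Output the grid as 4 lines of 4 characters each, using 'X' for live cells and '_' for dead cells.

Answer: _XX_
X_XX
__X_
XXX_

Derivation:
Hidden generation-0 cells (in order): (1,2), (2,0).
A hidden cell only influences target cells in its own 3x3 neighborhood. Try each of the 2^2 = 4 assignments, step the completed generation 0 forward once under B3/S23, and compare with the target:
  (1,2)=_ (2,0)=_ -> step gives (0,3)='_' but target has 'X' -> reject
  (1,2)=_ (2,0)=X -> step gives (0,3)='_' but target has 'X' -> reject
  (1,2)=X (2,0)=_ -> step reproduces the target at every cell -> ACCEPT
  (1,2)=X (2,0)=X -> step gives (1,0)='X' but target has '_' -> reject
Unique solution: (1,2)=live, (2,0)=dead.
Check: live-neighbor counts of every cell in the completed generation 0:
2333
1543
3644
1322
Applying B3/S23 to generation 0 with these counts gives:
_XXX
___X
X___
_XX_
which matches the target exactly.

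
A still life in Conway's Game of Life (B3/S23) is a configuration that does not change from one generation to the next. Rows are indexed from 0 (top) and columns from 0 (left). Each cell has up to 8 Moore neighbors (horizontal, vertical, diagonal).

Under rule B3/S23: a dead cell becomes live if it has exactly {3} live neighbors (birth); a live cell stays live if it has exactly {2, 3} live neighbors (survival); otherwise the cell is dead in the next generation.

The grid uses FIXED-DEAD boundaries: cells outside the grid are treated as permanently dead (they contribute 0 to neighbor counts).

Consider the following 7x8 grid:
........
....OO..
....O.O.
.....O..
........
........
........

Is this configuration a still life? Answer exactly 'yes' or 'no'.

Compute generation 1 and compare to generation 0 (given above):
Generation 1:
........
....OO..
....O.O.
.....O..
........
........
........
The grids are IDENTICAL -> still life.

Answer: yes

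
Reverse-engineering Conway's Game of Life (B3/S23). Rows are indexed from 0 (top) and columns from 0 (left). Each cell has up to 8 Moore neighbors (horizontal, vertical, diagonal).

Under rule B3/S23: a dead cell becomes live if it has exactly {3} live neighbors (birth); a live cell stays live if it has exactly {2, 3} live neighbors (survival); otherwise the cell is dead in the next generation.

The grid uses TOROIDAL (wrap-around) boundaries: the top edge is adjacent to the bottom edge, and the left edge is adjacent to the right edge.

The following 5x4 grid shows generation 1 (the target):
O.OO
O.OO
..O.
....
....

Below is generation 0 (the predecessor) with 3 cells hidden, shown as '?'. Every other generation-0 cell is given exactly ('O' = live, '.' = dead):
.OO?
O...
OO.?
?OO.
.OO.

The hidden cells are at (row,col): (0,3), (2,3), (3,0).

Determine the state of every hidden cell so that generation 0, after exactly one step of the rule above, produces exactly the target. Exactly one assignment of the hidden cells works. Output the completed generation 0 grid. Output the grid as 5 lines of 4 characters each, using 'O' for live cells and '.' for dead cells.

Hidden generation-0 cells (in order): (0,3), (2,3), (3,0).
A hidden cell only influences target cells in its own 3x3 neighborhood. Try each of the 2^3 = 8 assignments, step the completed generation 0 forward once under B3/S23, and compare with the target:
  (0,3)=. (2,3)=. (3,0)=. -> step gives (2,0)='O' but target has '.' -> reject
  (0,3)=. (2,3)=. (3,0)=O -> step reproduces the target at every cell -> ACCEPT
  (0,3)=. (2,3)=O (3,0)=. -> step gives (1,0)='.' but target has 'O' -> reject
  (0,3)=. (2,3)=O (3,0)=O -> step gives (1,0)='.' but target has 'O' -> reject
  (0,3)=O (2,3)=. (3,0)=. -> step gives (0,0)='.' but target has 'O' -> reject
  (0,3)=O (2,3)=. (3,0)=O -> step gives (0,0)='.' but target has 'O' -> reject
  (0,3)=O (2,3)=O (3,0)=. -> step gives (0,0)='.' but target has 'O' -> reject
  (0,3)=O (2,3)=O (3,0)=O -> step gives (0,0)='.' but target has 'O' -> reject
Unique solution: (0,3)=dead, (2,3)=dead, (3,0)=live.
Check: live-neighbor counts of every cell in the completed generation 0:
3433
3533
4534
4644
4654
Applying B3/S23 to generation 0 with these counts gives:
O.OO
O.OO
..O.
....
....
which matches the target exactly.

Answer: .OO.
O...
OO..
OOO.
.OO.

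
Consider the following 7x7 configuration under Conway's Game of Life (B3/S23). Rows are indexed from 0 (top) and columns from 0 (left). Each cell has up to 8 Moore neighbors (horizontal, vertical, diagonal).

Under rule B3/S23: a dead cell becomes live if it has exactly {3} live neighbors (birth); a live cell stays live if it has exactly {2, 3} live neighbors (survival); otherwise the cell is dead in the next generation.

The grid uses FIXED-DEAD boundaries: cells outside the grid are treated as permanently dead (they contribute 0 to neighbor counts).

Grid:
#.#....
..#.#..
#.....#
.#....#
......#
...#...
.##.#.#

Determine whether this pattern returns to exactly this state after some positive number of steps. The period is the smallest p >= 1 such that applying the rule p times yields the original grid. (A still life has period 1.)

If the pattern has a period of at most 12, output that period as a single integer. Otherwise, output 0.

Answer: 0

Derivation:
Simulating and comparing each generation to the original:
Gen 0 (original, given above): 14 live cells
Gen 1: 12 live cells, differs from original
Gen 2: 16 live cells, differs from original
Gen 3: 8 live cells, differs from original
Gen 4: 9 live cells, differs from original
Gen 5: 6 live cells, differs from original
Gen 6: 5 live cells, differs from original
Gen 7: 6 live cells, differs from original
Gen 8: 5 live cells, differs from original
Gen 9: 3 live cells, differs from original
Gen 10: 2 live cells, differs from original
Gen 11: 0 live cells, differs from original
Gen 12: 0 live cells, differs from original
No period found within 12 steps.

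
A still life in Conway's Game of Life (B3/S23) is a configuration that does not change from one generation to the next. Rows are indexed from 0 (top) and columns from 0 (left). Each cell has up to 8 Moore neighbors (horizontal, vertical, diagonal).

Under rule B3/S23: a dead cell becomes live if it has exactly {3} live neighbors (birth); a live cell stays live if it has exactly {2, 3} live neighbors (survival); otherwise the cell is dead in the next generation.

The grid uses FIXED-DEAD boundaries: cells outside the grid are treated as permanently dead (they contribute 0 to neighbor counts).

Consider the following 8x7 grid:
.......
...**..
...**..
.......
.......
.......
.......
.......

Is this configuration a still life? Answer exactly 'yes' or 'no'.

Answer: yes

Derivation:
Compute generation 1 and compare to generation 0 (given above):
Generation 1:
.......
...**..
...**..
.......
.......
.......
.......
.......
The grids are IDENTICAL -> still life.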